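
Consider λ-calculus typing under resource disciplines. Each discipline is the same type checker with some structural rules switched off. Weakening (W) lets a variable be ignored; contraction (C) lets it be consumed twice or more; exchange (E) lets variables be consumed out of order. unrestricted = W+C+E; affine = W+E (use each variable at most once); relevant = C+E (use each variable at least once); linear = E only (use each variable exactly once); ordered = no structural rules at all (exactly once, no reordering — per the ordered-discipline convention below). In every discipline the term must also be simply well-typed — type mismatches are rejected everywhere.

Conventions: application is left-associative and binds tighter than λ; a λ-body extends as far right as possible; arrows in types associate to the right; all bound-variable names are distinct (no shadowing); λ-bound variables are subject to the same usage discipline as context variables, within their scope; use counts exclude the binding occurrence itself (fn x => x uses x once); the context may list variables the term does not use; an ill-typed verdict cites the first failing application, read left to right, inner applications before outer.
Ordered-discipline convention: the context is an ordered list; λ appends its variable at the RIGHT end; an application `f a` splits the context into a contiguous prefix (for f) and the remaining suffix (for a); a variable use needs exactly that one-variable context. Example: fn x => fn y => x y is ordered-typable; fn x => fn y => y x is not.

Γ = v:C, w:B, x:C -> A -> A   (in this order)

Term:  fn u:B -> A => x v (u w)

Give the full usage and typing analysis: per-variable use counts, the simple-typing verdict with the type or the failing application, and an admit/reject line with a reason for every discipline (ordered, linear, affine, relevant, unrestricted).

usage: v: 1×, w: 1×, x: 1×, u (λ-bound): 1×
order of uses: x, v, u, w
typing: ✓ — (B -> A) -> A
ordered: ✗ — use order x, v, u, w needs exchange
linear: ✓ — exactly-once usage across v, w, x, u
affine: ✓ — v, w, x, u: no repeats, contraction unneeded
relevant: ✓ — at least one use each (v, w, x, u)
unrestricted: ✓ — simply typable at (B -> A) -> A; W, C, E all held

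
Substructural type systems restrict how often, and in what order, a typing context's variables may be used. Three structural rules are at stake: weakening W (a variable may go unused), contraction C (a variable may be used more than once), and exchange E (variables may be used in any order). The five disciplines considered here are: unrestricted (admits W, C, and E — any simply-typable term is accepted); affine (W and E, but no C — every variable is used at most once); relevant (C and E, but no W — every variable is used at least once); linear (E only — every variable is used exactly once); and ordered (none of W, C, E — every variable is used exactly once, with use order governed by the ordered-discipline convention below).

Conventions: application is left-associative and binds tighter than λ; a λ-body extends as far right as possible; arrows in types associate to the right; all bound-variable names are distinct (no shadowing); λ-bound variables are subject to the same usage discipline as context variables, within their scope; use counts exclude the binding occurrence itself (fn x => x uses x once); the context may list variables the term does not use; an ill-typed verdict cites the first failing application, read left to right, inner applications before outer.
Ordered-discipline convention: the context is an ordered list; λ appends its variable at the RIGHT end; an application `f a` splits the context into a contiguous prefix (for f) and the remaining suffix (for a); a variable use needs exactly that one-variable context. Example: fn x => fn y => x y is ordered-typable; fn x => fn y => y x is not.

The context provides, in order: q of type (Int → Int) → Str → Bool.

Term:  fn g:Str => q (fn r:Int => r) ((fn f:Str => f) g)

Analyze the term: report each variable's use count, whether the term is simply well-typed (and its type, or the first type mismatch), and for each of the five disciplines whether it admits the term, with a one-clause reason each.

counts: q: 1×; g (λ-bound): 1×; r (λ-bound): 1×; f (λ-bound): 1×
order of uses: q, r, f, g
typing: the term checks, with type Str → Bool
ordered ✓ (q, g, r, f: once each, no exchange needed)
linear ✓ (single use per variable (q, g, r, f))
affine ✓ (no duplicate uses among q, g, r, f)
relevant ✓ (at least one use each (q, g, r, f))
unrestricted ✓ (simply typable at Str → Bool; W, C, E all held)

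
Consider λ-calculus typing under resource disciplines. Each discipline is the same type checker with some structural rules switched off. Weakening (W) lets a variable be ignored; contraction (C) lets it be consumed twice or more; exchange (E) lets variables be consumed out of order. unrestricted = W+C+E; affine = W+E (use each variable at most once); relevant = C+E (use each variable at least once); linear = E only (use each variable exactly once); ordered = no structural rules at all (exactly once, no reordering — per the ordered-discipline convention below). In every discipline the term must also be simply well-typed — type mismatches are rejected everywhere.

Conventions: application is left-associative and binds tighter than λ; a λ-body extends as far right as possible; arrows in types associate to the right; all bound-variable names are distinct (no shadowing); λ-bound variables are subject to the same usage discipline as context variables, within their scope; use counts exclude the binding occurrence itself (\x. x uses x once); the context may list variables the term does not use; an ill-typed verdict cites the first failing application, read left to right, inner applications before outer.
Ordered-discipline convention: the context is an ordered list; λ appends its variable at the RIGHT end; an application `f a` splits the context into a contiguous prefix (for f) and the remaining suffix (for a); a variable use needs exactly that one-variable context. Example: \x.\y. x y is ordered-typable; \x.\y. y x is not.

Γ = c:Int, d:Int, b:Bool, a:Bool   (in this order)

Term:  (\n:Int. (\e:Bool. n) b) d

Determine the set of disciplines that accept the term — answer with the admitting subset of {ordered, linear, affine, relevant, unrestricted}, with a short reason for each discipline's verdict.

admitted in: affine, unrestricted
counts: c: 0×; d: 1×; b: 1×; a: 0×; n (bound): 1×; e (bound): 0×
uses in reading order: n, b, d
typing: the term checks, with type Int
ordered ✗ (needs weakening: c, a, e unused)
linear ✗ (needs weakening: c, a, e unused)
affine ✓ (c, d, b, a, n, e: no repeats, contraction unneeded)
relevant ✗ (needs weakening: c, a, e unused)
unrestricted ✓ (well-typed at Int; no restrictions here)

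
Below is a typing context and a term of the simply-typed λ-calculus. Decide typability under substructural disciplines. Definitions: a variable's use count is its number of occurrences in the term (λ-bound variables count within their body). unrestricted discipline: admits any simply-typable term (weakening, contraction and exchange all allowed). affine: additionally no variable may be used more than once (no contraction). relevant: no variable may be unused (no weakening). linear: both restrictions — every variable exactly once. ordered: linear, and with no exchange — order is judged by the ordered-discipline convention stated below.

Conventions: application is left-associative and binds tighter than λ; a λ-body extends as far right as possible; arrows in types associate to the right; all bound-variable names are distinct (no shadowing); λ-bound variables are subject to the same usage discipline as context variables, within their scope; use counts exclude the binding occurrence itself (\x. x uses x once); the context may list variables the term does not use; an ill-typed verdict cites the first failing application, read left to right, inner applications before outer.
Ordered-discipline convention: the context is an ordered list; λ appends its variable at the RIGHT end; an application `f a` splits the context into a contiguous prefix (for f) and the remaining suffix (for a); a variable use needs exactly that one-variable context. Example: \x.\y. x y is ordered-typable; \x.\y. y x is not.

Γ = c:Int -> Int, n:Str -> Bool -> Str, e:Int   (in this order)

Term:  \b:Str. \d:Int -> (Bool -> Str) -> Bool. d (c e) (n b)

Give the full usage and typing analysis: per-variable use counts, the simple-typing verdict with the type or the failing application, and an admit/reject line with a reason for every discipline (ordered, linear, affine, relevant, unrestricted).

usage: c=1; n=1; e=1; b [bound]=1; d [bound]=1
order of uses: d, c, e, n, b
typing: well-typed — term : Str -> (Int -> (Bool -> Str) -> Bool) -> Bool
ordered: ✗, no contiguous prefix/suffix split fits d, c, e, n, b
linear: ✓, each of c, n, e, b, d used exactly once
affine: ✓, none of c, n, e, b, d used more than once
relevant: ✓, none of c, n, e, b, d goes unused
unrestricted: ✓, well-typed at Str -> (Int -> (Bool -> Str) -> Bool) -> Bool; no restrictions here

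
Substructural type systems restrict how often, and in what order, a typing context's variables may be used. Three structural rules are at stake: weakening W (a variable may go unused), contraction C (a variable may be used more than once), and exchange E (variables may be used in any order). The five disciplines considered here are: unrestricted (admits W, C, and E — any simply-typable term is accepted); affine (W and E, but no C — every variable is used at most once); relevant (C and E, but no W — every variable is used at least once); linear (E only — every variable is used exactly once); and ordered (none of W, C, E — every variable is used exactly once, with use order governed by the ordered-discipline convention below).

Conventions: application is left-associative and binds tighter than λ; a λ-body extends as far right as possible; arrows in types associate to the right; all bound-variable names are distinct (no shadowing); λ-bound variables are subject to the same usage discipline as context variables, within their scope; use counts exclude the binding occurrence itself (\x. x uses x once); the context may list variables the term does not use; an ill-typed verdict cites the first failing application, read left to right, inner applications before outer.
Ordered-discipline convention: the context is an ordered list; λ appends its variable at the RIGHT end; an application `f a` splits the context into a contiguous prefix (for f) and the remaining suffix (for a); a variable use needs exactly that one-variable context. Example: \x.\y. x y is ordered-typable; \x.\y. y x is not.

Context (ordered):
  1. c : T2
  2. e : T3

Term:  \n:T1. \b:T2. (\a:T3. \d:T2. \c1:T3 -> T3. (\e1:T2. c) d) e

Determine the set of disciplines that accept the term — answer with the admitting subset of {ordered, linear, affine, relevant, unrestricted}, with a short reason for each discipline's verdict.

admitting disciplines: affine, unrestricted
variable uses: c: 1×, e: 1×, n (λ-bound): 0×, b (λ-bound): 0×, a (λ-bound): 0×, d (λ-bound): 1×, c1 (λ-bound): 0×, e1 (λ-bound): 0×
order of uses: c, d, e
typing: well-typed — term : T1 -> T2 -> T2 -> (T3 -> T3) -> T2
ordered: ✗ — n, b, a, c1, e1 left unused
linear: ✗ — n, b, a, c1, e1 left unused
affine: ✓ — c, e, n, b, a, d, c1, e1: no repeats, contraction unneeded
relevant: ✗ — n, b, a, c1, e1 left unused
unrestricted: ✓ — well-typed at T1 -> T2 -> T2 -> (T3 -> T3) -> T2; no restrictions here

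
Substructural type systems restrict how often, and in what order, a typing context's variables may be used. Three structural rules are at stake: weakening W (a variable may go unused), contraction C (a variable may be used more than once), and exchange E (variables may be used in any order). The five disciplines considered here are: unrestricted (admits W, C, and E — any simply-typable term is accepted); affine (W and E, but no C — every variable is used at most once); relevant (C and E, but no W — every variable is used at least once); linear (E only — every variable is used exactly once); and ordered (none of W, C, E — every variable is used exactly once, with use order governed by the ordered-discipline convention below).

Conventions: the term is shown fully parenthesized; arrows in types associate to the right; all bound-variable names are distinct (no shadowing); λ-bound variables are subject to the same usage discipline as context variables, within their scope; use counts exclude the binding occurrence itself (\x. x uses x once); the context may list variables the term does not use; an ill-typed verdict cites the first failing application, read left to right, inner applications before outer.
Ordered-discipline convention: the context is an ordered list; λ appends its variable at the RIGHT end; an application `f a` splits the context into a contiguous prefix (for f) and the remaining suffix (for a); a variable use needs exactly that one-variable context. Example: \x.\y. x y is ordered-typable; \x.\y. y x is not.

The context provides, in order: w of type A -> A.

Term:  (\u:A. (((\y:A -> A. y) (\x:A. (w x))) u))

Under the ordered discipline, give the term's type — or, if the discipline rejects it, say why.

term : A -> A
counts: w=1; u [bound]=1; y [bound]=1; x [bound]=1
left-to-right use order: y, w, x, u
typing: well-typed at A -> A
summary: ordered ✓; linear ✓; affine ✓; relevant ✓; unrestricted ✓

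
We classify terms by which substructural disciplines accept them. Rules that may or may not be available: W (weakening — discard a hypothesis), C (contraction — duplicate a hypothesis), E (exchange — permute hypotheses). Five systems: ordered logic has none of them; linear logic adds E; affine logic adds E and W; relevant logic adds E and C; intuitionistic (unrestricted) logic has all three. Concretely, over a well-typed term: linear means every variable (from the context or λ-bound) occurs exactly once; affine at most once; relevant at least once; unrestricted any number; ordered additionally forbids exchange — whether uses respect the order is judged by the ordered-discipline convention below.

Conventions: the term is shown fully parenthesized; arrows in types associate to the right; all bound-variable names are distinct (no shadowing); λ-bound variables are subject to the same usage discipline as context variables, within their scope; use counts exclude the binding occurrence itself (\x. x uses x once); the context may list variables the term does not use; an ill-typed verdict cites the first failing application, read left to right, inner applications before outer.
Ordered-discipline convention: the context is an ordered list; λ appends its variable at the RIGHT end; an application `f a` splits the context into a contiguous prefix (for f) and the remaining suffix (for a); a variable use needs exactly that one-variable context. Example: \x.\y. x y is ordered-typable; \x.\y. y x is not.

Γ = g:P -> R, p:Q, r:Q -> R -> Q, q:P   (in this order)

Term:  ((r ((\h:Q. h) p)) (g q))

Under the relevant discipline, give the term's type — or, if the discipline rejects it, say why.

term : Q
counts: g=1; p=1; r=1; q=1; h (λ-bound)=1
uses in reading order: r, h, p, g, q
typing: ✓ — Q
across the five disciplines: ordered ✗ | linear ✓ | affine ✓ | relevant ✓ | unrestricted ✓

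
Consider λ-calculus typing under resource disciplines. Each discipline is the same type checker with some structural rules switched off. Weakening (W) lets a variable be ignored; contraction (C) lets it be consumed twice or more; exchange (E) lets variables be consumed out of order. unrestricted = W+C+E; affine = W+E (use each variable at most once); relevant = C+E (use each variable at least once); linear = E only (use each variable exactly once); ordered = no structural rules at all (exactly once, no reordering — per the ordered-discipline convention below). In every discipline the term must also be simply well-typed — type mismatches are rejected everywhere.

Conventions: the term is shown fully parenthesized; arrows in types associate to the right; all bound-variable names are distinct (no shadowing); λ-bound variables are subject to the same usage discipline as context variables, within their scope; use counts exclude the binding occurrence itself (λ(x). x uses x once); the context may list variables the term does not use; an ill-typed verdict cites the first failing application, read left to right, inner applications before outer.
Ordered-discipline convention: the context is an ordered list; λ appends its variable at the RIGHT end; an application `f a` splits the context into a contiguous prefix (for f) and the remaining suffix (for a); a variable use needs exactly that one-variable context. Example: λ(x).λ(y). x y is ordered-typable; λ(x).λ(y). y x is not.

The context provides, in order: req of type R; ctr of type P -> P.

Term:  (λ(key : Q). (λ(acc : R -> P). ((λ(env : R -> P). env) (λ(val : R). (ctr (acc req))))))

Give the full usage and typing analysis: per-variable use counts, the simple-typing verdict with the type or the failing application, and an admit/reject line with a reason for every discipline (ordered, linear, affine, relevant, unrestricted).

usage: req ×1; ctr ×1; key [bound] ×0; acc [bound] ×1; env [bound] ×1; val [bound] ×0
use order (left to right): env, ctr, acc, req
typing: the term checks, with type Q -> (R -> P) -> R -> P
ordered: ✗, unused: key, val — weakening required
linear: ✗, unused: key, val — weakening required
affine: ✓, none of req, ctr, key, acc, env, val used more than once
relevant: ✗, unused: key, val — weakening required
unrestricted: ✓, well-typed at Q -> (R -> P) -> R -> P; no restrictions here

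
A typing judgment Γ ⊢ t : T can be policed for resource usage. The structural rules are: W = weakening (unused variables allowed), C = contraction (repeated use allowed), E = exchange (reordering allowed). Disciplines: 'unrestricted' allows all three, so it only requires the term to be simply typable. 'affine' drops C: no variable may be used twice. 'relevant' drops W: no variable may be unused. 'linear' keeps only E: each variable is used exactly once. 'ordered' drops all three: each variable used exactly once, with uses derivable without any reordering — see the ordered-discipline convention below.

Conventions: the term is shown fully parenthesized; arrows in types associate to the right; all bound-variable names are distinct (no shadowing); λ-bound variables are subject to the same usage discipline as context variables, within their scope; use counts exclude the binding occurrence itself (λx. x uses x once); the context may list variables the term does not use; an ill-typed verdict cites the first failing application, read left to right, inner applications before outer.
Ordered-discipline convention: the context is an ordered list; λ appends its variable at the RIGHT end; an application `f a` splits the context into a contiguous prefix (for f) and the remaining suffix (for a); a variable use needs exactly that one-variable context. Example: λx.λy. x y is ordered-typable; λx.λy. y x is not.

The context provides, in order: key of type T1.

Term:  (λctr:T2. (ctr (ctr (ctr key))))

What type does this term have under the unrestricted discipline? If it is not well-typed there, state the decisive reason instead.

not well-typed under unrestricted — not simply typable
counts: key: 1×, ctr (λ-bound): 3×
left-to-right use order: ctr, ctr, ctr, key
typing: ill-typed: applying a non-function (T2)
all disciplines: ordered ✗; linear ✗; affine ✗; relevant ✗; unrestricted ✗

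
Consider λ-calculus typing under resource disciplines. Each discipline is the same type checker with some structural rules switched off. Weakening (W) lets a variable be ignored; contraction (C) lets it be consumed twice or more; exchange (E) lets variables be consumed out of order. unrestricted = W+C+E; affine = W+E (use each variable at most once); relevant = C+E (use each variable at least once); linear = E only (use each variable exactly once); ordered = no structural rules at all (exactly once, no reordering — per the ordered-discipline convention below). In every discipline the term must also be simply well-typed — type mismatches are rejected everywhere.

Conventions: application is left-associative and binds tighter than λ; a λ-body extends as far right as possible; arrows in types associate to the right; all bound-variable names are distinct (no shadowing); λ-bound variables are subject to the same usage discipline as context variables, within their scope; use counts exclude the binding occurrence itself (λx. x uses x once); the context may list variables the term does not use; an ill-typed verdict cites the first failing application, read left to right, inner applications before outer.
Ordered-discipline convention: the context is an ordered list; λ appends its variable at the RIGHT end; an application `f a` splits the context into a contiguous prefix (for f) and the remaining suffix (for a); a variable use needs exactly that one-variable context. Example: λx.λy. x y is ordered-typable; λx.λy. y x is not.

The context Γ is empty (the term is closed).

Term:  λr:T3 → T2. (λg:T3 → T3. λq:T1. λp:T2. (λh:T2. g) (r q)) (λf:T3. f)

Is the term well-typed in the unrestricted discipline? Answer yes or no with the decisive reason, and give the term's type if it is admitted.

no — not simply typable
counts: r (λ-bound)=1; g (λ-bound)=1; q (λ-bound)=1; p (λ-bound)=0; h (λ-bound)=0; f (λ-bound)=1
order of uses: g, r, q, f
typing: ill-typed: argument of type T1 where T3 is required
per-discipline verdicts: ordered ✗ | linear ✗ | affine ✗ | relevant ✗ | unrestricted ✗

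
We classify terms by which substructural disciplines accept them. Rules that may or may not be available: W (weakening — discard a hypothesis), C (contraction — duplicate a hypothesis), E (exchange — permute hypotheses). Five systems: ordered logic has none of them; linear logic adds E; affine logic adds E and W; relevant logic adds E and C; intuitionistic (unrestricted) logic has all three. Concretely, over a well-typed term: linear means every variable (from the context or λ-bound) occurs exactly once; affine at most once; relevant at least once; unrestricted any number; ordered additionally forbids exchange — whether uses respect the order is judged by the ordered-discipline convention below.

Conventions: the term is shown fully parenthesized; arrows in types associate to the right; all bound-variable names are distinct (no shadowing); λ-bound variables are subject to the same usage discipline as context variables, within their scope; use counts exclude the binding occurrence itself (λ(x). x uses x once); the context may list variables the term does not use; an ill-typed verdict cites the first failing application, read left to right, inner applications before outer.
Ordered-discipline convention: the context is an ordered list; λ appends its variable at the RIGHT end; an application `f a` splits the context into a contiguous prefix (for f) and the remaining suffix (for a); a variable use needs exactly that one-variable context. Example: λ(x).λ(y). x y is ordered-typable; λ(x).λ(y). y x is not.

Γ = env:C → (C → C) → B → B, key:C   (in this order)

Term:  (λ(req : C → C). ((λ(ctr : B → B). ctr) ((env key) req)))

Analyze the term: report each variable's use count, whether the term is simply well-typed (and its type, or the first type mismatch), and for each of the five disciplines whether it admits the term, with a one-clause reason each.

usage: env=1; key=1; req (bound)=1; ctr (bound)=1
order of uses: ctr, env, key, req
typing: well-typed at (C → C) → B → B
ordered ✓ (single-use (env, key, req, ctr), ordered derivation ok)
linear ✓ (exactly-once usage across env, key, req, ctr)
affine ✓ (at most one use each (env, key, req, ctr))
relevant ✓ (at least one use each (env, key, req, ctr))
unrestricted ✓ (typability at (C → C) → B → B is all that's needed)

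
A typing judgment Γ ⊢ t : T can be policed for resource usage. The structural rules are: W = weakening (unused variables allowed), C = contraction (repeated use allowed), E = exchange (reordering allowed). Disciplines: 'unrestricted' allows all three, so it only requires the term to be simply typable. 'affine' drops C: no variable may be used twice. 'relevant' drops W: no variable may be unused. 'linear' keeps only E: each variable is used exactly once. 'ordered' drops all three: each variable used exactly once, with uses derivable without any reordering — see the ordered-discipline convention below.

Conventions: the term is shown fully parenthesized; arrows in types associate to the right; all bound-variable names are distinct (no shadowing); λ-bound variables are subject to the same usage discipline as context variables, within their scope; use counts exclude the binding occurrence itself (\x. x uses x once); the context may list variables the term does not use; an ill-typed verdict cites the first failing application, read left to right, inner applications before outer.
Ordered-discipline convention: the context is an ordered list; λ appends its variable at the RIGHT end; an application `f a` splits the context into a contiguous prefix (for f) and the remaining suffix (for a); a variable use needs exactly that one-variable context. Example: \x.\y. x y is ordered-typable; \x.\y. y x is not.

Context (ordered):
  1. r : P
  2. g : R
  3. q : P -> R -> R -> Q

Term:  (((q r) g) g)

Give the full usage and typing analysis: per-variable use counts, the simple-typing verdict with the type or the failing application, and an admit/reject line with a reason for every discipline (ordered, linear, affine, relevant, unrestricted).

usage: r ×1; g ×2; q ×1
left-to-right use order: q, r, g, g
typing: the term checks, with type Q
ordered: ✗ — repeated use of g ×2
linear: ✗ — repeated use of g ×2
affine: ✗ — repeated use of g ×2
relevant: ✓ — every one of r, g, q appears
unrestricted: ✓ — type-checks (Q) and nothing is barred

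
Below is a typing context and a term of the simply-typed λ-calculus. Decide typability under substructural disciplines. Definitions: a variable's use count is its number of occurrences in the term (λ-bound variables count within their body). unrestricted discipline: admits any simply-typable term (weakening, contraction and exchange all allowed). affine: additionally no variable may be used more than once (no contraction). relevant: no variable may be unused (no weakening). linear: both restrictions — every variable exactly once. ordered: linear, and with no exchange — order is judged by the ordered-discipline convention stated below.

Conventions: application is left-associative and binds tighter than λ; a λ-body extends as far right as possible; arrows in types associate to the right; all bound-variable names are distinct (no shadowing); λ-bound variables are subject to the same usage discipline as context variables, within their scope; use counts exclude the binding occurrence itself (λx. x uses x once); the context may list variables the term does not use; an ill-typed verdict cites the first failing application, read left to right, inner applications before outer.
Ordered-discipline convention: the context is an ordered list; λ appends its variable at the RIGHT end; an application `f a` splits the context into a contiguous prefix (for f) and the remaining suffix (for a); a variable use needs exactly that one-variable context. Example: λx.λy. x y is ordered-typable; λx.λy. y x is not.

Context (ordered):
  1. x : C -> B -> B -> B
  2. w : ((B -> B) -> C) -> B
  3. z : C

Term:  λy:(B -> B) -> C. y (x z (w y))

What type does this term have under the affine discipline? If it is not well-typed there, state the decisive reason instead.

not well-typed under affine — uses contraction: y ×2
counts: x=1, w=1, z=1, y (bound)=2
order of uses: y, x, z, w, y
typing: well-typed at ((B -> B) -> C) -> C
summary: ordered ✗ · linear ✗ · affine ✗ · relevant ✓ · unrestricted ✓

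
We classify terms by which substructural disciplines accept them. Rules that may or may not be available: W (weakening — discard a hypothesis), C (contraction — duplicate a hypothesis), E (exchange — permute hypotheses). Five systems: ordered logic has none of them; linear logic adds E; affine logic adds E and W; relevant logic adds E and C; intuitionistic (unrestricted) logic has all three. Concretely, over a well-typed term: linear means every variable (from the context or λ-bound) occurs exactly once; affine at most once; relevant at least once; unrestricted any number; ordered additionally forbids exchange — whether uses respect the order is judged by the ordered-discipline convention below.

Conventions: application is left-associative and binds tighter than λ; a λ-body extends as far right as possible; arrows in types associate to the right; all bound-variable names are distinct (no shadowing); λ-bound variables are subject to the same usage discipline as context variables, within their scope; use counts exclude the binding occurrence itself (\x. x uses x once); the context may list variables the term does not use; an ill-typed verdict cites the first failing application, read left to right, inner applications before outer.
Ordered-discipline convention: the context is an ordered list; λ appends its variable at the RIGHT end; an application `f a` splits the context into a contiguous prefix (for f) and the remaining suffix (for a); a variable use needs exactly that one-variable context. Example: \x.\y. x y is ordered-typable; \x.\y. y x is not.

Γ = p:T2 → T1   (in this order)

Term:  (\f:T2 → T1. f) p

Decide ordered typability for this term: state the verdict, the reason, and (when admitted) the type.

yes — single-use (p, f), ordered derivation ok; term : T2 → T1
usage: p ×1, f [bound] ×1
order of uses: f, p
typing: well-typed at T2 → T1
summary: ordered ✓, linear ✓, affine ✓, relevant ✓, unrestricted ✓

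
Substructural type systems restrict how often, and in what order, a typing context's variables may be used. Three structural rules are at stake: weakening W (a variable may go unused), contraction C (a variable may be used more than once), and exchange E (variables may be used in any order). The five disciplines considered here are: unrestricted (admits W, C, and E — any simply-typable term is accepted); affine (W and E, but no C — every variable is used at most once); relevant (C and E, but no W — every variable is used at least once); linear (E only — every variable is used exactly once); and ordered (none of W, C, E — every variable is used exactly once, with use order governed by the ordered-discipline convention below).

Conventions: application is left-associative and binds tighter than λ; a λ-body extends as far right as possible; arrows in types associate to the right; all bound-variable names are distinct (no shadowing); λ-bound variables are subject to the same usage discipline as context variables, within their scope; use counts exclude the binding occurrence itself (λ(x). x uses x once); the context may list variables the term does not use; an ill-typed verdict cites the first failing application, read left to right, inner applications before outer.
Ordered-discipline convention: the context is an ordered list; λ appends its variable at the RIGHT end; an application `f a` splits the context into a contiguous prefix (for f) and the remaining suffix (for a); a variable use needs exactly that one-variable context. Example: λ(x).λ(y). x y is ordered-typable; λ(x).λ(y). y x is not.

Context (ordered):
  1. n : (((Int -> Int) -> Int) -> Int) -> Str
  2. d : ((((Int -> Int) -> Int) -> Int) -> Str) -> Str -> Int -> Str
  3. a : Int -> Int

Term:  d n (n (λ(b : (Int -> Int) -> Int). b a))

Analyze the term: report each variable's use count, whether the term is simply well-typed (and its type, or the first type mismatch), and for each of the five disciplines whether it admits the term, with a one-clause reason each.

variable uses: n: 2; d: 1; a: 1; b [bound]: 1
left-to-right use order: d, n, n, b, a
typing: the term checks, with type Int -> Str
ordered: ✗ — uses contraction: n ×2
linear: ✗ — uses contraction: n ×2
affine: ✗ — uses contraction: n ×2
relevant: ✓ — n, d, a, b: all used, weakening unneeded
unrestricted: ✓ — typability at Int -> Str is all that's needed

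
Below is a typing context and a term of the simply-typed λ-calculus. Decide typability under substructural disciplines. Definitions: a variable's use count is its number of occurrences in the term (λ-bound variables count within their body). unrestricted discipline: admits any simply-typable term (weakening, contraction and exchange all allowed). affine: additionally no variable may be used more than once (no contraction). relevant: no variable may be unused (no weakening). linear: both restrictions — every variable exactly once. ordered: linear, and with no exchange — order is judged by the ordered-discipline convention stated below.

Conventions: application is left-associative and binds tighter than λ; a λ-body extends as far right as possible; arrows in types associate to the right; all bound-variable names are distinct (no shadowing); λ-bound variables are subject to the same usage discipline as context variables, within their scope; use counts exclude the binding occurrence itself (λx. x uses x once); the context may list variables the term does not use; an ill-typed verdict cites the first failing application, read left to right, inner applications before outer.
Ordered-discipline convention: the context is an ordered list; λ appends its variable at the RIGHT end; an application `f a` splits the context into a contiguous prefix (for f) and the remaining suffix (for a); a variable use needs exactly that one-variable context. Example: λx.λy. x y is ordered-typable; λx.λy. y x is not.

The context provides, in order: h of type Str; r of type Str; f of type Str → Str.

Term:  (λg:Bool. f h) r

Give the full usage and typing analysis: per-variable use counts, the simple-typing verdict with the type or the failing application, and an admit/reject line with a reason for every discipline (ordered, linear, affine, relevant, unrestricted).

usage: h=1; r=1; f=1; g [bound]=0
uses in reading order: f, h, r
typing: ill-typed: an argument Str mismatches the expected Bool
ordered: ✗, the type mismatch rejects it
linear: ✗, not simply typable
affine: ✗, fails simple typing
relevant: ✗, a type mismatch blocks all five
unrestricted: ✗, the type mismatch rejects it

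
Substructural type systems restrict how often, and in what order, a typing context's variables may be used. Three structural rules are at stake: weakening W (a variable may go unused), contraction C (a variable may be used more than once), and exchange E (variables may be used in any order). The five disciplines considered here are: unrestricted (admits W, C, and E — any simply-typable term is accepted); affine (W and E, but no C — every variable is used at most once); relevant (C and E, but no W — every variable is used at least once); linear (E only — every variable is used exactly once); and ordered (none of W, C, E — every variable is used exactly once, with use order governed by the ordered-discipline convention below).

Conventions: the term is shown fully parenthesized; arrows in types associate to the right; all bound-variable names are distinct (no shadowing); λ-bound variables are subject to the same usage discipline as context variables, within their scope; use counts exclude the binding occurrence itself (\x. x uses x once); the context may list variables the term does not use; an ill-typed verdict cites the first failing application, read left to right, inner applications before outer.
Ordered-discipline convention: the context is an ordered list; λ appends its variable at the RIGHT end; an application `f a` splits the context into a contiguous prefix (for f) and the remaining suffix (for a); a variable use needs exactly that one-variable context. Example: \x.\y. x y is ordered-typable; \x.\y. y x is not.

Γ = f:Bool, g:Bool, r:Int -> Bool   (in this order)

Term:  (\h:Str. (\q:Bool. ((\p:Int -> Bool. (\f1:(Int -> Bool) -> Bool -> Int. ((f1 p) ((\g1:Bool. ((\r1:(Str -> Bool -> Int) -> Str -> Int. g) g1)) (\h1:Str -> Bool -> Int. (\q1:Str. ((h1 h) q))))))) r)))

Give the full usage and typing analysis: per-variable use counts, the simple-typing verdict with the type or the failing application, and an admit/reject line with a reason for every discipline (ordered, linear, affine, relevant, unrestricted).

variable uses: f: 0×; g: 1×; r: 1×; h [bound]: 1×; q [bound]: 1×; p [bound]: 1×; f1 [bound]: 1×; g1 [bound]: 1×; r1 [bound]: 0×; h1 [bound]: 1×; q1 [bound]: 0×
left-to-right use order: f1, p, g, g1, h1, h, q, r
typing: ill-typed: a function awaiting (Str -> Bool -> Int) -> Str -> Int gets Bool
ordered ✗ (the type mismatch rejects it)
linear ✗ (not simply typable)
affine ✗ (fails simple typing)
relevant ✗ (a type mismatch blocks all five)
unrestricted ✗ (the type mismatch rejects it)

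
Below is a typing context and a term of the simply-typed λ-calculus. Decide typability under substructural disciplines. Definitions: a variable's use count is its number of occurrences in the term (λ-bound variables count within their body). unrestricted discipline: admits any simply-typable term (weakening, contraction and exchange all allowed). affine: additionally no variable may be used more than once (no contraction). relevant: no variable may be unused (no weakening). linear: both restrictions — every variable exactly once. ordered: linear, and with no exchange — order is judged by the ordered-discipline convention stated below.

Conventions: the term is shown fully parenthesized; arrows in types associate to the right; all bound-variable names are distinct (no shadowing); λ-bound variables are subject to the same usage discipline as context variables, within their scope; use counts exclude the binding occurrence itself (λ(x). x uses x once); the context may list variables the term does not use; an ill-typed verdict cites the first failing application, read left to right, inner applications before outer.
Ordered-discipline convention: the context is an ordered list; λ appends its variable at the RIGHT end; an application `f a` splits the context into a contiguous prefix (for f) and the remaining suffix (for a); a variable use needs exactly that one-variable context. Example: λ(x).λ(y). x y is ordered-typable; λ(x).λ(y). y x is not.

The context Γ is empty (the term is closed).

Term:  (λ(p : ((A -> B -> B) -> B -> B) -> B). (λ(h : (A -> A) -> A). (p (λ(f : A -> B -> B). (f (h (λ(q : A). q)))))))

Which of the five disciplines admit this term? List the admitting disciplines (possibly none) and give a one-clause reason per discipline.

admitted in: linear, affine, relevant, unrestricted
use counts: p (λ-bound) ×1, h (λ-bound) ×1, f (λ-bound) ×1, q (λ-bound) ×1
use order (left to right): p, f, h, q
typing: ✓ — (((A -> B -> B) -> B -> B) -> B) -> ((A -> A) -> A) -> B
ordered: ✗, no ordered split (uses run p, f, h, q)
linear: ✓, p, h, f, q: one use apiece
affine: ✓, no duplicate uses among p, h, f, q
relevant: ✓, p, h, f, q: all used, weakening unneeded
unrestricted: ✓, type-checks ((((A -> B -> B) -> B -> B) -> B) -> ((A -> A) -> A) -> B) and nothing is barred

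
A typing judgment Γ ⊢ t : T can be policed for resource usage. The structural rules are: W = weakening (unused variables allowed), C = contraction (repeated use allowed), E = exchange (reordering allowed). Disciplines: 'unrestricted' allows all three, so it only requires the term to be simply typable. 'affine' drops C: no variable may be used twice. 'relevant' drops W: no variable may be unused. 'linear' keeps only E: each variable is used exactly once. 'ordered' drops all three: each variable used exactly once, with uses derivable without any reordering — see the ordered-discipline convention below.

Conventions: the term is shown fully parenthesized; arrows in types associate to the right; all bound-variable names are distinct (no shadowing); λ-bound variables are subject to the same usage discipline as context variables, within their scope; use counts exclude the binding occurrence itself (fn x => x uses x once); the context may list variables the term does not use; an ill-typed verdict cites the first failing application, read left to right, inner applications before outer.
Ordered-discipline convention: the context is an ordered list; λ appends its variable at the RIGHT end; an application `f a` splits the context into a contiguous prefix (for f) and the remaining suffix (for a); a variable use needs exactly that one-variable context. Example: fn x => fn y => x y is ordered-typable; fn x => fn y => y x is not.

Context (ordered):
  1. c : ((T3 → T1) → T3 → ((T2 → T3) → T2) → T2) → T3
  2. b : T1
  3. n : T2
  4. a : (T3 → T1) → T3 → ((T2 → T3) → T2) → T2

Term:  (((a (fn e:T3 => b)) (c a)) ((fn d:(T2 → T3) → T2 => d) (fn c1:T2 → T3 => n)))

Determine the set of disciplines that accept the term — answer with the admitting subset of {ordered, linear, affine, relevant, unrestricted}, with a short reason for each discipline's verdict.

admitting disciplines: unrestricted
variable uses: c ×1, b ×1, n ×1, a ×2, e (λ-bound) ×0, d (λ-bound) ×1, c1 (λ-bound) ×0
use order (left to right): a, b, c, a, d, n
typing: the term checks, with type T2
ordered ✗ (repeated use of a ×2; e, c1 never used (weakening))
linear ✗ (repeated use of a ×2; e, c1 never used (weakening))
affine ✗ (repeated use of a ×2)
relevant ✗ (e, c1 never used (weakening))
unrestricted ✓ (well-typed at T2; no restrictions here)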